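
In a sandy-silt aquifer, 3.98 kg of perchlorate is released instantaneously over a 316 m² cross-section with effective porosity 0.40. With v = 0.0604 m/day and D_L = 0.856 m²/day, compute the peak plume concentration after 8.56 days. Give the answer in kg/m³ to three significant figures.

0.00328 kg/m³

The peak of an instantaneous 1D plume sits at x = vt; there the Gaussian factor is 1 and C_max = M/(n_e·A·√(4πDt)), where n_e·A is the pore area the mass is dissolved in.
√(4πDt) = √(4π × 0.856 × 8.56) = 9.596 m, so C_max = 3.98/(0.40 × 316 × 9.596) = 0.00328 kg/m³.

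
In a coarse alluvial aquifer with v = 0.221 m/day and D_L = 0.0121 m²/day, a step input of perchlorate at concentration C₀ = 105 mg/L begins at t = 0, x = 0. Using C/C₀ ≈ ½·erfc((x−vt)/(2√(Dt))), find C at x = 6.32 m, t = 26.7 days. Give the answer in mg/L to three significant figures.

31.6 mg/L

For a continuous step input, C/C₀ ≈ ½·erfc((x−vt)/(2√(Dt))).
vt = 0.221 × 26.7 = 5.9007 m and 2√(Dt) = 2√(0.0121 × 26.7) = 1.137 m.
Argument (x−vt)/(2√(Dt)) = (6.32 − 5.9007)/1.137 = 0.3688; ½·erfc(0.3688) = 0.3010.
C = 105 × 0.3010 = 31.6 mg/L.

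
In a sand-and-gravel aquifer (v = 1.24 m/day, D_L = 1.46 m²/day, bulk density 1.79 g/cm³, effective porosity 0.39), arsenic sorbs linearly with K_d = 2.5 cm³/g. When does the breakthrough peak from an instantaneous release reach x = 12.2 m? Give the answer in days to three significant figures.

Retardation factor R = 1 + ρ_b·K_d/n = 1 + 1.79 × 2.5/0.39 = 12.47.
Sorption retards both mechanisms: v_R = v/R = 0.09944 m/day, D_R = D/R = 0.1171 m²/day.
Peak time from v_R²t² + 2D_R t − x² = 0: t = (√(D_R² + v_R²x²) − D_R)/v_R².
√(D_R² + v_R²x²) = √(0.1171² + 0.09944² × 12.2²) = 1.219; v_R² = 0.009888.
t = (1.219 − 0.1171)/0.009888 = 111 days.

111 days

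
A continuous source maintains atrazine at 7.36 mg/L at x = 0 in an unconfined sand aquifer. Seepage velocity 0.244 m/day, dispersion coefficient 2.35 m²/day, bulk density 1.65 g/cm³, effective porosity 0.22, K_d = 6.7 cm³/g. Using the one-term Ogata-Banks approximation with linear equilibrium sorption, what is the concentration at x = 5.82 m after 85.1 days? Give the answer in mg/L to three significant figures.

Retardation factor R = 1 + ρ_b·K_d/n = 1 + 1.65 × 6.7/0.22 = 51.25.
Sorption retards both mechanisms: v_R = v/R = 0.004761 m/day, D_R = D/R = 0.04585 m²/day.
v_R·t = 0.004761 × 85.1 = 0.4051611 m; 2√(D_R t) = 3.951 m; argument = (5.82 − 0.4051611)/3.951 = 1.370.
C = C₀ × ½·erfc(1.370) = 7.36 × 0.02634 = 0.194 mg/L.

0.194 mg/L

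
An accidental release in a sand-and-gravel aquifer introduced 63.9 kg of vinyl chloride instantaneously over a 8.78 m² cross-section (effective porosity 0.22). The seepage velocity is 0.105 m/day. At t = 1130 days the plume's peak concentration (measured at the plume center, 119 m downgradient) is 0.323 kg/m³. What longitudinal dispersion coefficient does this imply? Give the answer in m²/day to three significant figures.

At the plume center C_max = M/(n_e·A·√(4πDt)), so D = M²/(4πt·(n_e·A·C_max)²).
n_e·A·C_max = 0.22 × 8.78 × 0.323 = 0.6239 kg/m.
D = 63.9²/(4π × 1130 × 0.6239²) = 0.739 m²/day.

0.739 m²/day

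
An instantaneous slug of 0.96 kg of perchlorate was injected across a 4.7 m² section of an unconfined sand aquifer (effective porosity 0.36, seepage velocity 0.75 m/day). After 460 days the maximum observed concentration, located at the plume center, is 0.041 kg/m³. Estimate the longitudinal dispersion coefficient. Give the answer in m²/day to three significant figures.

0.0331 m²/day

At the plume center C_max = M/(n_e·A·√(4πDt)), so D = M²/(4πt·(n_e·A·C_max)²).
n_e·A·C_max = 0.36 × 4.7 × 0.041 = 0.06937 kg/m.
D = 0.96²/(4π × 460 × 0.06937²) = 0.0331 m²/day.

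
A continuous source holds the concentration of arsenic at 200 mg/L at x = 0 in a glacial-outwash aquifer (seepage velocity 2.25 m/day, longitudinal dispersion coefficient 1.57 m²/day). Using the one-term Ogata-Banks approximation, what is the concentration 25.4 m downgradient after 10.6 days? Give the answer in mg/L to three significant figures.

78.8 mg/L

For a continuous step input, C/C₀ ≈ ½·erfc((x−vt)/(2√(Dt))).
vt = 2.25 × 10.6 = 23.85 m and 2√(Dt) = 2√(1.57 × 10.6) = 8.159 m.
Argument (x−vt)/(2√(Dt)) = (25.4 − 23.85)/8.159 = 0.1900; ½·erfc(0.1900) = 0.3941.
C = 200 × 0.3941 = 78.8 mg/L.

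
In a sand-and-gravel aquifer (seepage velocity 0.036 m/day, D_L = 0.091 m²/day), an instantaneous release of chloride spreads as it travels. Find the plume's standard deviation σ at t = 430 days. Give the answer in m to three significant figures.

Dispersive spreading gives a Gaussian with σ² = 2Dt; advection only shifts the center.
σ = √(2 × 0.091 × 430) = 8.85 m.

8.85 m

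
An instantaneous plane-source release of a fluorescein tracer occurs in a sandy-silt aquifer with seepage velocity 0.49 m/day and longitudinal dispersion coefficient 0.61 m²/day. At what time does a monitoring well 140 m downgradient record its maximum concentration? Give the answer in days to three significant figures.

For the 1D instantaneous-source solution, setting ∂C/∂t = 0 at fixed x gives v²t² + 2Dt − x² = 0, so t = (√(D² + v²x²) − D)/v².
√(D² + v²x²) = √(0.61² + 0.49² × 140²) = 68.60; v² = 0.2401.
t = (68.60 − 0.61)/0.2401 = 283 days (vs. the pure-advection estimate x/v = 286 d).

283 days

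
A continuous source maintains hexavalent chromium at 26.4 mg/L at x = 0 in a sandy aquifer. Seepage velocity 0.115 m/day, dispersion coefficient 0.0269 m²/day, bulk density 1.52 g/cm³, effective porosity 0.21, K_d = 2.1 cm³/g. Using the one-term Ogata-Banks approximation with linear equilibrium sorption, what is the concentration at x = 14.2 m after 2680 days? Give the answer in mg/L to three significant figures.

25.0 mg/L

Retardation factor R = 1 + ρ_b·K_d/n = 1 + 1.52 × 2.1/0.21 = 16.20.
Sorption retards both mechanisms: v_R = v/R = 0.007099 m/day, D_R = D/R = 0.001660 m²/day.
v_R·t = 0.007099 × 2680 = 19.02532 m; 2√(D_R t) = 4.218 m; argument = (14.2 − 19.02532)/4.218 = -1.144.
C = C₀ × ½·erfc(-1.144) = 26.4 × 0.9472 = 25.0 mg/L.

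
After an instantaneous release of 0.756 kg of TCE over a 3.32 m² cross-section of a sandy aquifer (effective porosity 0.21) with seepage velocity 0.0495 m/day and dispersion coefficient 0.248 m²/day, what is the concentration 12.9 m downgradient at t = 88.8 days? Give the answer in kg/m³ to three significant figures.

0.0287 kg/m³

For an instantaneous plane source, C(x,t) = M/(n_e·A·√(4πDt)) · exp(−(x−vt)²/(4Dt)), with n_e·A the pore (flow) area.
Plume center vt = 0.0495 × 88.8 = 4.3956 m, so the well at 12.9 m is 8.5044 m downgradient of the peak.
√(4πDt) = 16.64 m, giving peak height M/(n_e·A·√(4πDt)) = 0.756/(0.21 × 3.32 × 16.64) = 0.06516 kg/m³.
(x−vt)²/(4Dt) = (8.5044)²/(4 × 0.248 × 88.8) = 0.8210; exp(−0.8210) = 0.4400.
C = 0.06516 × 0.4400 = 0.0287 kg/m³.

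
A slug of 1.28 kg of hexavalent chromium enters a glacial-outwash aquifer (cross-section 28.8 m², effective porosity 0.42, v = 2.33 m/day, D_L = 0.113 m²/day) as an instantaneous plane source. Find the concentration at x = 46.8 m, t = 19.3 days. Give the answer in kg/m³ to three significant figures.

For an instantaneous plane source, C(x,t) = M/(n_e·A·√(4πDt)) · exp(−(x−vt)²/(4Dt)), with n_e·A the pore (flow) area.
Plume center vt = 2.33 × 19.3 = 44.969 m, so the well at 46.8 m is 1.831 m downgradient of the peak.
√(4πDt) = 5.235 m, giving peak height M/(n_e·A·√(4πDt)) = 1.28/(0.42 × 28.8 × 5.235) = 0.02021 kg/m³.
(x−vt)²/(4Dt) = (1.831)²/(4 × 0.113 × 19.3) = 0.3843; exp(−0.3843) = 0.6809.
C = 0.02021 × 0.6809 = 0.0138 kg/m³.

0.0138 kg/m³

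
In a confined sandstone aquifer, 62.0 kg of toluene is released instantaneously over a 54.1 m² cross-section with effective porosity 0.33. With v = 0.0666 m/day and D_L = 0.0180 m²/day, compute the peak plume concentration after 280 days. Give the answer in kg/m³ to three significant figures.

The peak of an instantaneous 1D plume sits at x = vt; there the Gaussian factor is 1 and C_max = M/(n_e·A·√(4πDt)), where n_e·A is the pore area the mass is dissolved in.
√(4πDt) = √(4π × 0.0180 × 280) = 7.958 m, so C_max = 62.0/(0.33 × 54.1 × 7.958) = 0.436 kg/m³.

0.436 kg/m³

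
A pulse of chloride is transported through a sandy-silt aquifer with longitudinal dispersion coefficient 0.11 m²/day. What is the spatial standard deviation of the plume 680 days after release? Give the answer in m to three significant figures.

12.2 m

Dispersive spreading gives a Gaussian with σ² = 2Dt; advection only shifts the center.
σ = √(2 × 0.11 × 680) = 12.2 m.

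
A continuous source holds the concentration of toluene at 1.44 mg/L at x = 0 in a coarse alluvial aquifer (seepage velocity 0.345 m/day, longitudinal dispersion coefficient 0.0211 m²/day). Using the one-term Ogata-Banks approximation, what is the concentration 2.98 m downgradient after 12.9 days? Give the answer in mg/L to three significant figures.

For a continuous step input, C/C₀ ≈ ½·erfc((x−vt)/(2√(Dt))).
vt = 0.345 × 12.9 = 4.4505 m and 2√(Dt) = 2√(0.0211 × 12.9) = 1.043 m.
Argument (x−vt)/(2√(Dt)) = (2.98 − 4.4505)/1.043 = -1.410; ½·erfc(-1.410) = 0.9769.
C = 1.44 × 0.9769 = 1.41 mg/L.

1.41 mg/L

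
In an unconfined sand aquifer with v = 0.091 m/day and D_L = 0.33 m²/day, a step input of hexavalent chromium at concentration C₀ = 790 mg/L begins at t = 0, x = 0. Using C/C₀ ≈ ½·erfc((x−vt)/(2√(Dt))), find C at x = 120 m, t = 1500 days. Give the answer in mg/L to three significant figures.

553 mg/L

For a continuous step input, C/C₀ ≈ ½·erfc((x−vt)/(2√(Dt))).
vt = 0.091 × 1500 = 136.5 m and 2√(Dt) = 2√(0.33 × 1500) = 44.50 m.
Argument (x−vt)/(2√(Dt)) = (120 − 136.5)/44.50 = -0.3708; ½·erfc(-0.3708) = 0.7000.
C = 790 × 0.7000 = 553 mg/L.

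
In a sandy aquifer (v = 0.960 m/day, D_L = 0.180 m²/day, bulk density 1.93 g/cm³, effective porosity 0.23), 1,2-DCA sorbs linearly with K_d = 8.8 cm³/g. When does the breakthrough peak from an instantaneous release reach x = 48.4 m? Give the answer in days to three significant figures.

Retardation factor R = 1 + ρ_b·K_d/n = 1 + 1.93 × 8.8/0.23 = 74.84.
Sorption retards both mechanisms: v_R = v/R = 0.01283 m/day, D_R = D/R = 0.002405 m²/day.
Peak time from v_R²t² + 2D_R t − x² = 0: t = (√(D_R² + v_R²x²) − D_R)/v_R².
√(D_R² + v_R²x²) = √(0.002405² + 0.01283² × 48.4²) = 0.6210; v_R² = 0.0001646.
t = (0.6210 − 0.002405)/0.0001646 = 3760 days.

3760 days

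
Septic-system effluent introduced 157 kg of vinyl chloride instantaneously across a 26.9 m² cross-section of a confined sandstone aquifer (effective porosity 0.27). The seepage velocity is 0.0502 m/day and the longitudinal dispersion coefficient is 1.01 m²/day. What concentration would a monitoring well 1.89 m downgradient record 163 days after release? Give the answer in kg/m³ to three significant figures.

For an instantaneous plane source, C(x,t) = M/(n_e·A·√(4πDt)) · exp(−(x−vt)²/(4Dt)), with n_e·A the pore (flow) area.
Plume center vt = 0.0502 × 163 = 8.1826 m, so the well at 1.89 m is 6.2926 m upgradient of the peak.
√(4πDt) = 45.48 m, giving peak height M/(n_e·A·√(4πDt)) = 157/(0.27 × 26.9 × 45.48) = 0.4753 kg/m³.
(x−vt)²/(4Dt) = (-6.2926)²/(4 × 1.01 × 163) = 0.06013; exp(−0.06013) = 0.9416.
C = 0.4753 × 0.9416 = 0.448 kg/m³.

0.448 kg/m³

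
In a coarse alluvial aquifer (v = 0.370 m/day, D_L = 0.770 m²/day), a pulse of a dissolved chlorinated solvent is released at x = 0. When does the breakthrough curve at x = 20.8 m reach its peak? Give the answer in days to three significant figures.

For the 1D instantaneous-source solution, setting ∂C/∂t = 0 at fixed x gives v²t² + 2Dt − x² = 0, so t = (√(D² + v²x²) − D)/v².
√(D² + v²x²) = √(0.770² + 0.370² × 20.8²) = 7.734; v² = 0.1369.
t = (7.734 − 0.770)/0.1369 = 50.9 days (vs. the pure-advection estimate x/v = 56.2 d).

50.9 days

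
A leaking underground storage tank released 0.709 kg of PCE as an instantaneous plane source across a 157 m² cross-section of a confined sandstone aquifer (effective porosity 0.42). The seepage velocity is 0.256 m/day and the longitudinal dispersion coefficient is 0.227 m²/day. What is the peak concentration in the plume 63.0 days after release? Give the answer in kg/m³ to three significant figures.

0.000802 kg/m³

The peak of an instantaneous 1D plume sits at x = vt; there the Gaussian factor is 1 and C_max = M/(n_e·A·√(4πDt)), where n_e·A is the pore area the mass is dissolved in.
√(4πDt) = √(4π × 0.227 × 63.0) = 13.41 m, so C_max = 0.709/(0.42 × 157 × 13.41) = 0.000802 kg/m³.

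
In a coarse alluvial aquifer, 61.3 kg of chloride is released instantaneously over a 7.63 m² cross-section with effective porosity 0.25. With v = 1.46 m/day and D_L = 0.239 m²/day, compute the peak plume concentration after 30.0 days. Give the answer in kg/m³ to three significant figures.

3.39 kg/m³

The peak of an instantaneous 1D plume sits at x = vt; there the Gaussian factor is 1 and C_max = M/(n_e·A·√(4πDt)), where n_e·A is the pore area the mass is dissolved in.
√(4πDt) = √(4π × 0.239 × 30.0) = 9.492 m, so C_max = 61.3/(0.25 × 7.63 × 9.492) = 3.39 kg/m³.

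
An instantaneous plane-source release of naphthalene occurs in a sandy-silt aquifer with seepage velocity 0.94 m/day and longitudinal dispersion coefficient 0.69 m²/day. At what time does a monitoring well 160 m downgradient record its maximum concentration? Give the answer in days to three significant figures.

For the 1D instantaneous-source solution, setting ∂C/∂t = 0 at fixed x gives v²t² + 2Dt − x² = 0, so t = (√(D² + v²x²) − D)/v².
√(D² + v²x²) = √(0.69² + 0.94² × 160²) = 150.4; v² = 0.8836.
t = (150.4 − 0.69)/0.8836 = 169 days (vs. the pure-advection estimate x/v = 170 d).

169 days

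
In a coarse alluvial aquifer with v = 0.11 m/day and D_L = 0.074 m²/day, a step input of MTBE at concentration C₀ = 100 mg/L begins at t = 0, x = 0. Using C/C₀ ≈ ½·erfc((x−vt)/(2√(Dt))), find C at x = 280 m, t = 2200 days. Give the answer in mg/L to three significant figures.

1.76 mg/L

For a continuous step input, C/C₀ ≈ ½·erfc((x−vt)/(2√(Dt))).
vt = 0.11 × 2200 = 242 m and 2√(Dt) = 2√(0.074 × 2200) = 25.52 m.
Argument (x−vt)/(2√(Dt)) = (280 − 242)/25.52 = 1.489; ½·erfc(1.489) = 0.01761.
C = 100 × 0.01761 = 1.76 mg/L.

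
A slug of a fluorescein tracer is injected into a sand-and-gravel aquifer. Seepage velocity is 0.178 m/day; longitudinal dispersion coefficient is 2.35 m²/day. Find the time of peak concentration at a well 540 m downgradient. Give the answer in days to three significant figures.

2960 days

For the 1D instantaneous-source solution, setting ∂C/∂t = 0 at fixed x gives v²t² + 2Dt − x² = 0, so t = (√(D² + v²x²) − D)/v².
√(D² + v²x²) = √(2.35² + 0.178² × 540²) = 96.15; v² = 0.031684.
t = (96.15 − 2.35)/0.031684 = 2960 days (vs. the pure-advection estimate x/v = 3030 d).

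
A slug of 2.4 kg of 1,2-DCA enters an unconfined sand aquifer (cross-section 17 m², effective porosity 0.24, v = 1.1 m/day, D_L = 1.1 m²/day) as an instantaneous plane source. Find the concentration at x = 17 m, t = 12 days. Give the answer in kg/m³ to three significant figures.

For an instantaneous plane source, C(x,t) = M/(n_e·A·√(4πDt)) · exp(−(x−vt)²/(4Dt)), with n_e·A the pore (flow) area.
Plume center vt = 1.1 × 12 = 13.2 m, so the well at 17 m is 3.8 m downgradient of the peak.
√(4πDt) = 12.88 m, giving peak height M/(n_e·A·√(4πDt)) = 2.4/(0.24 × 17 × 12.88) = 0.04567 kg/m³.
(x−vt)²/(4Dt) = (3.8)²/(4 × 1.1 × 12) = 0.2735; exp(−0.2735) = 0.7607.
C = 0.04567 × 0.7607 = 0.0347 kg/m³.

0.0347 kg/m³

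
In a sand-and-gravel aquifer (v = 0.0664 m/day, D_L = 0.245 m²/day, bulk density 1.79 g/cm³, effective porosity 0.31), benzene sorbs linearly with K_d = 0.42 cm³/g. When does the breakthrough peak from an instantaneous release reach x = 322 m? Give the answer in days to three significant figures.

16400 days

Retardation factor R = 1 + ρ_b·K_d/n = 1 + 1.79 × 0.42/0.31 = 3.425.
Sorption retards both mechanisms: v_R = v/R = 0.01939 m/day, D_R = D/R = 0.07153 m²/day.
Peak time from v_R²t² + 2D_R t − x² = 0: t = (√(D_R² + v_R²x²) − D_R)/v_R².
√(D_R² + v_R²x²) = √(0.07153² + 0.01939² × 322²) = 6.244; v_R² = 0.0003760.
t = (6.244 − 0.07153)/0.0003760 = 16400 days.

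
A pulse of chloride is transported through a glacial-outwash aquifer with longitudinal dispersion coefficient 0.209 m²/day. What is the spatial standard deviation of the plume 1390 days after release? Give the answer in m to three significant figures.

24.1 m

Dispersive spreading gives a Gaussian with σ² = 2Dt; advection only shifts the center.
σ = √(2 × 0.209 × 1390) = 24.1 m.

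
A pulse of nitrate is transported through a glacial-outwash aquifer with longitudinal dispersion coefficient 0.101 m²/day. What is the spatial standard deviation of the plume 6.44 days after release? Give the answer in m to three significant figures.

Dispersive spreading gives a Gaussian with σ² = 2Dt; advection only shifts the center.
σ = √(2 × 0.101 × 6.44) = 1.14 m.

1.14 m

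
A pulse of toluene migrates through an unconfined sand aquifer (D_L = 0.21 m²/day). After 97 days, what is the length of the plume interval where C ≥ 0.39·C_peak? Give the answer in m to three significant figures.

The plume is Gaussian with σ = √(2Dt) = √(2 × 0.21 × 97) = 6.383 m.
C/C_peak = exp(−Δx²/(2σ²)) = 0.39 ⇒ Δx = σ·√(−2 ln 0.39) = 6.383 × 1.372 = 8.757 m.
Width = 2Δx = 17.5 m.

17.5 m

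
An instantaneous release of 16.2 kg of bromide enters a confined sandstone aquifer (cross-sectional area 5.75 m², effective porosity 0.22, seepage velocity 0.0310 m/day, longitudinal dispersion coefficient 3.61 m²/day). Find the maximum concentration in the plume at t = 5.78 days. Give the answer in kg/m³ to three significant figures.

0.791 kg/m³

The peak of an instantaneous 1D plume sits at x = vt; there the Gaussian factor is 1 and C_max = M/(n_e·A·√(4πDt)), where n_e·A is the pore area the mass is dissolved in.
√(4πDt) = √(4π × 3.61 × 5.78) = 16.19 m, so C_max = 16.2/(0.22 × 5.75 × 16.19) = 0.791 kg/m³.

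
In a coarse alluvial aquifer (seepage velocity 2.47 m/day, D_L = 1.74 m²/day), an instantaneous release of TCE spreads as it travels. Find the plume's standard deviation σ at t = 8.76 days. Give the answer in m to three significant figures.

5.52 m

Dispersive spreading gives a Gaussian with σ² = 2Dt; advection only shifts the center.
σ = √(2 × 1.74 × 8.76) = 5.52 m.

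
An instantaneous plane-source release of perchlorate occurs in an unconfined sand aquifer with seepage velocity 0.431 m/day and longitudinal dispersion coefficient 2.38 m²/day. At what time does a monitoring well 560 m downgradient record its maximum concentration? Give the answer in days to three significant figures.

For the 1D instantaneous-source solution, setting ∂C/∂t = 0 at fixed x gives v²t² + 2Dt − x² = 0, so t = (√(D² + v²x²) − D)/v².
√(D² + v²x²) = √(2.38² + 0.431² × 560²) = 241.4; v² = 0.185761.
t = (241.4 − 2.38)/0.185761 = 1290 days (vs. the pure-advection estimate x/v = 1300 d).

1290 days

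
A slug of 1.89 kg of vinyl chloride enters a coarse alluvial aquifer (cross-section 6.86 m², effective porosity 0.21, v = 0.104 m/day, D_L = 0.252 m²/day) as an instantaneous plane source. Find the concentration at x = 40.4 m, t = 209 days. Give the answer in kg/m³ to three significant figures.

0.00976 kg/m³

For an instantaneous plane source, C(x,t) = M/(n_e·A·√(4πDt)) · exp(−(x−vt)²/(4Dt)), with n_e·A the pore (flow) area.
Plume center vt = 0.104 × 209 = 21.736 m, so the well at 40.4 m is 18.664 m downgradient of the peak.
√(4πDt) = 25.73 m, giving peak height M/(n_e·A·√(4πDt)) = 1.89/(0.21 × 6.86 × 25.73) = 0.05099 kg/m³.
(x−vt)²/(4Dt) = (18.664)²/(4 × 0.252 × 209) = 1.653; exp(−1.653) = 0.1915.
C = 0.05099 × 0.1915 = 0.00976 kg/m³.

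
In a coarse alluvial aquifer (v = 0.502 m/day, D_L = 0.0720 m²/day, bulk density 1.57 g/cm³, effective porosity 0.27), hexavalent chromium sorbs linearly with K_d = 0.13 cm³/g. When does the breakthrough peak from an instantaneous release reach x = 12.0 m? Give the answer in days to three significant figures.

Retardation factor R = 1 + ρ_b·K_d/n = 1 + 1.57 × 0.13/0.27 = 1.756.
Sorption retards both mechanisms: v_R = v/R = 0.2859 m/day, D_R = D/R = 0.04100 m²/day.
Peak time from v_R²t² + 2D_R t − x² = 0: t = (√(D_R² + v_R²x²) − D_R)/v_R².
√(D_R² + v_R²x²) = √(0.04100² + 0.2859² × 12.0²) = 3.431; v_R² = 0.08174.
t = (3.431 − 0.04100)/0.08174 = 41.5 days.

41.5 days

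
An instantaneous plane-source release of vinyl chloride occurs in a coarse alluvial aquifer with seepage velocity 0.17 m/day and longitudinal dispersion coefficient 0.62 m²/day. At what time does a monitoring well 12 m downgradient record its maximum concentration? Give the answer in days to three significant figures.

52.3 days

For the 1D instantaneous-source solution, setting ∂C/∂t = 0 at fixed x gives v²t² + 2Dt − x² = 0, so t = (√(D² + v²x²) − D)/v².
√(D² + v²x²) = √(0.62² + 0.17² × 12²) = 2.132; v² = 0.0289.
t = (2.132 − 0.62)/0.0289 = 52.3 days (vs. the pure-advection estimate x/v = 70.6 d).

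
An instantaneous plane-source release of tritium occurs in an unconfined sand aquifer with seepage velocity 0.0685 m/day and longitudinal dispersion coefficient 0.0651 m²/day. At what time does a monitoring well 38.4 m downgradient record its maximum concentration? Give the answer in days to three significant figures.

For the 1D instantaneous-source solution, setting ∂C/∂t = 0 at fixed x gives v²t² + 2Dt − x² = 0, so t = (√(D² + v²x²) − D)/v².
√(D² + v²x²) = √(0.0651² + 0.0685² × 38.4²) = 2.631; v² = 0.00469225.
t = (2.631 − 0.0651)/0.00469225 = 547 days (vs. the pure-advection estimate x/v = 561 d).

547 days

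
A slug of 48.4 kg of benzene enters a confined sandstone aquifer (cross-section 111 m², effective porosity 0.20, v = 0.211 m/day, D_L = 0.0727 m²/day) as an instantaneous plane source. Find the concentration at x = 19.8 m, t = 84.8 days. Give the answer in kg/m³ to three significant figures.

For an instantaneous plane source, C(x,t) = M/(n_e·A·√(4πDt)) · exp(−(x−vt)²/(4Dt)), with n_e·A the pore (flow) area.
Plume center vt = 0.211 × 84.8 = 17.8928 m, so the well at 19.8 m is 1.9072 m downgradient of the peak.
√(4πDt) = 8.802 m, giving peak height M/(n_e·A·√(4πDt)) = 48.4/(0.20 × 111 × 8.802) = 0.2477 kg/m³.
(x−vt)²/(4Dt) = (1.9072)²/(4 × 0.0727 × 84.8) = 0.1475; exp(−0.1475) = 0.8629.
C = 0.2477 × 0.8629 = 0.214 kg/m³.

0.214 kg/m³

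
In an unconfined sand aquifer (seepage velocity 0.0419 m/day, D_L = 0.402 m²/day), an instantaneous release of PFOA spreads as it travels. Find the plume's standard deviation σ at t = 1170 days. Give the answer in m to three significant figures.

Dispersive spreading gives a Gaussian with σ² = 2Dt; advection only shifts the center.
σ = √(2 × 0.402 × 1170) = 30.7 m.

30.7 m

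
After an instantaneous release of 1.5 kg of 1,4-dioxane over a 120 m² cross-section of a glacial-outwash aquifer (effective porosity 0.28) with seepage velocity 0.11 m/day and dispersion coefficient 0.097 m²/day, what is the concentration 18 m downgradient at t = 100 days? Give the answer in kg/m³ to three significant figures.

0.00114 kg/m³

For an instantaneous plane source, C(x,t) = M/(n_e·A·√(4πDt)) · exp(−(x−vt)²/(4Dt)), with n_e·A the pore (flow) area.
Plume center vt = 0.11 × 100 = 11 m, so the well at 18 m is 7 m downgradient of the peak.
√(4πDt) = 11.04 m, giving peak height M/(n_e·A·√(4πDt)) = 1.5/(0.28 × 120 × 11.04) = 0.004044 kg/m³.
(x−vt)²/(4Dt) = (7)²/(4 × 0.097 × 100) = 1.263; exp(−1.263) = 0.2828.
C = 0.004044 × 0.2828 = 0.00114 kg/m³.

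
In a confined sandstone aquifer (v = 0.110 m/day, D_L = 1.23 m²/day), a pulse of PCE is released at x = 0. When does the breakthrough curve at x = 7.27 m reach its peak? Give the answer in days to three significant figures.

19.6 days

For the 1D instantaneous-source solution, setting ∂C/∂t = 0 at fixed x gives v²t² + 2Dt − x² = 0, so t = (√(D² + v²x²) − D)/v².
√(D² + v²x²) = √(1.23² + 0.110² × 7.27²) = 1.467; v² = 0.0121.
t = (1.467 − 1.23)/0.0121 = 19.6 days (vs. the pure-advection estimate x/v = 66.1 d).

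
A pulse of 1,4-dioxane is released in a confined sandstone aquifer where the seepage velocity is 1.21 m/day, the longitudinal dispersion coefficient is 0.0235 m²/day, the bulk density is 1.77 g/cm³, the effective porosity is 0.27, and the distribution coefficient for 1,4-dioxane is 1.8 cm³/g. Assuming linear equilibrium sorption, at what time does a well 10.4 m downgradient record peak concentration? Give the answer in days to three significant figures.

110 days

Retardation factor R = 1 + ρ_b·K_d/n = 1 + 1.77 × 1.8/0.27 = 12.80.
Sorption retards both mechanisms: v_R = v/R = 0.09453 m/day, D_R = D/R = 0.001836 m²/day.
Peak time from v_R²t² + 2D_R t − x² = 0: t = (√(D_R² + v_R²x²) − D_R)/v_R².
√(D_R² + v_R²x²) = √(0.001836² + 0.09453² × 10.4²) = 0.9831; v_R² = 0.008936.
t = (0.9831 − 0.001836)/0.008936 = 110 days.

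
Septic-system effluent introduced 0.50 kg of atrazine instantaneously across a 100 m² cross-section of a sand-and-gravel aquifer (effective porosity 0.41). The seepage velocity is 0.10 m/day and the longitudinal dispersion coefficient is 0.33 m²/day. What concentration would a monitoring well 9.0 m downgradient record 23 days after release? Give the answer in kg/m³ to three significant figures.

For an instantaneous plane source, C(x,t) = M/(n_e·A·√(4πDt)) · exp(−(x−vt)²/(4Dt)), with n_e·A the pore (flow) area.
Plume center vt = 0.10 × 23 = 2.3 m, so the well at 9.0 m is 6.7 m downgradient of the peak.
√(4πDt) = 9.766 m, giving peak height M/(n_e·A·√(4πDt)) = 0.50/(0.41 × 100 × 9.766) = 0.001249 kg/m³.
(x−vt)²/(4Dt) = (6.7)²/(4 × 0.33 × 23) = 1.479; exp(−1.479) = 0.2279.
C = 0.001249 × 0.2279 = 0.000285 kg/m³.

0.000285 kg/m³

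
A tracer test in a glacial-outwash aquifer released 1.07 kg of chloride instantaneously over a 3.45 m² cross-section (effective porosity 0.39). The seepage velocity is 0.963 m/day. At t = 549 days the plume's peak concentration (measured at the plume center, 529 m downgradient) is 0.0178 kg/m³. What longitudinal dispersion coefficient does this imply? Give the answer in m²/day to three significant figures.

At the plume center C_max = M/(n_e·A·√(4πDt)), so D = M²/(4πt·(n_e·A·C_max)²).
n_e·A·C_max = 0.39 × 3.45 × 0.0178 = 0.02395 kg/m.
D = 1.07²/(4π × 549 × 0.02395²) = 0.289 m²/day.

0.289 m²/day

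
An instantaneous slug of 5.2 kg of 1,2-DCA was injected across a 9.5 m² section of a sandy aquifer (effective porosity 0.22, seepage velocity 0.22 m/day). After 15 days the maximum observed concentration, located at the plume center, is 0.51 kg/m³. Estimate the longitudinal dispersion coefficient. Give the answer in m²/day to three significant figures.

At the plume center C_max = M/(n_e·A·√(4πDt)), so D = M²/(4πt·(n_e·A·C_max)²).
n_e·A·C_max = 0.22 × 9.5 × 0.51 = 1.066 kg/m.
D = 5.2²/(4π × 15 × 1.066²) = 0.126 m²/day.

0.126 m²/day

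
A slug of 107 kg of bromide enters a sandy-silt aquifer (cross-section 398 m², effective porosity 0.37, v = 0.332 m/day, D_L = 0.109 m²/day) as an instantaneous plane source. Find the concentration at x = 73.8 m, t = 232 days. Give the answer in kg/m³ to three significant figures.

0.0368 kg/m³

For an instantaneous plane source, C(x,t) = M/(n_e·A·√(4πDt)) · exp(−(x−vt)²/(4Dt)), with n_e·A the pore (flow) area.
Plume center vt = 0.332 × 232 = 77.024 m, so the well at 73.8 m is 3.224 m upgradient of the peak.
√(4πDt) = 17.83 m, giving peak height M/(n_e·A·√(4πDt)) = 107/(0.37 × 398 × 17.83) = 0.04075 kg/m³.
(x−vt)²/(4Dt) = (-3.224)²/(4 × 0.109 × 232) = 0.1028; exp(−0.1028) = 0.9023.
C = 0.04075 × 0.9023 = 0.0368 kg/m³.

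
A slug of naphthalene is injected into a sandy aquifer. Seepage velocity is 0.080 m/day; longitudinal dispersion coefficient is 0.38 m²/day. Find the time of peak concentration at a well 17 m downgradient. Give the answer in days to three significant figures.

161 days

For the 1D instantaneous-source solution, setting ∂C/∂t = 0 at fixed x gives v²t² + 2Dt − x² = 0, so t = (√(D² + v²x²) − D)/v².
√(D² + v²x²) = √(0.38² + 0.080² × 17²) = 1.412; v² = 0.0064.
t = (1.412 − 0.38)/0.0064 = 161 days (vs. the pure-advection estimate x/v = 212 d).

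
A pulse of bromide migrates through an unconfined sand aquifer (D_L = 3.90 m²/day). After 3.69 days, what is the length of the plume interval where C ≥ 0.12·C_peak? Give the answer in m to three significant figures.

22.1 m

The plume is Gaussian with σ = √(2Dt) = √(2 × 3.90 × 3.69) = 5.365 m.
C/C_peak = exp(−Δx²/(2σ²)) = 0.12 ⇒ Δx = σ·√(−2 ln 0.12) = 5.365 × 2.059 = 11.05 m.
Width = 2Δx = 22.1 m.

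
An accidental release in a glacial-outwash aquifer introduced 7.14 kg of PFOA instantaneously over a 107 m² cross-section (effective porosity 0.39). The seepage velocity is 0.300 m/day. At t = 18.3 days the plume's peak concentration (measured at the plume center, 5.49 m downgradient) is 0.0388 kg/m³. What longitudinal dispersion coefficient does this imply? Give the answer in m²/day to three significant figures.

At the plume center C_max = M/(n_e·A·√(4πDt)), so D = M²/(4πt·(n_e·A·C_max)²).
n_e·A·C_max = 0.39 × 107 × 0.0388 = 1.619 kg/m.
D = 7.14²/(4π × 18.3 × 1.619²) = 0.0846 m²/day.

0.0846 m²/day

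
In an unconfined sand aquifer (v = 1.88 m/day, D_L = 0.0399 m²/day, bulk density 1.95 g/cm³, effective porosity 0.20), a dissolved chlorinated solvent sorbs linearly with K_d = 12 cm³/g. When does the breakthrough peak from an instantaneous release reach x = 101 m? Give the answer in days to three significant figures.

6340 days

Retardation factor R = 1 + ρ_b·K_d/n = 1 + 1.95 × 12/0.20 = 118.0.
Sorption retards both mechanisms: v_R = v/R = 0.01593 m/day, D_R = D/R = 0.0003381 m²/day.
Peak time from v_R²t² + 2D_R t − x² = 0: t = (√(D_R² + v_R²x²) − D_R)/v_R².
√(D_R² + v_R²x²) = √(0.0003381² + 0.01593² × 101²) = 1.609; v_R² = 0.0002538.
t = (1.609 − 0.0003381)/0.0002538 = 6340 days.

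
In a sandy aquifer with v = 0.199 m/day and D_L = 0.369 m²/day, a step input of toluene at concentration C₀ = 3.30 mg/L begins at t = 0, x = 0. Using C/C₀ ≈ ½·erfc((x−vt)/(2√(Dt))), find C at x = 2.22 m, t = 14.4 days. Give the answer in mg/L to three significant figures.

1.91 mg/L

For a continuous step input, C/C₀ ≈ ½·erfc((x−vt)/(2√(Dt))).
vt = 0.199 × 14.4 = 2.8656 m and 2√(Dt) = 2√(0.369 × 14.4) = 4.610 m.
Argument (x−vt)/(2√(Dt)) = (2.22 − 2.8656)/4.610 = -0.1400; ½·erfc(-0.1400) = 0.5785.
C = 3.30 × 0.5785 = 1.91 mg/L.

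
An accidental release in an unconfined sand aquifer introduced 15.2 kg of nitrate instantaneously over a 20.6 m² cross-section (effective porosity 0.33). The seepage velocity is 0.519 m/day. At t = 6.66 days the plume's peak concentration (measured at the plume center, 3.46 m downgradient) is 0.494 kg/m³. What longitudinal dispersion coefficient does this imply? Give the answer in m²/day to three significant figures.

At the plume center C_max = M/(n_e·A·√(4πDt)), so D = M²/(4πt·(n_e·A·C_max)²).
n_e·A·C_max = 0.33 × 20.6 × 0.494 = 3.358 kg/m.
D = 15.2²/(4π × 6.66 × 3.358²) = 0.245 m²/day.

0.245 m²/day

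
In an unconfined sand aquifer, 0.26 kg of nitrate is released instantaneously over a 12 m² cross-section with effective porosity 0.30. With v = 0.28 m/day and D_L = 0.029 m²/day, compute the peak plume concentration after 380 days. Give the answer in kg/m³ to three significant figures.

0.00614 kg/m³

The peak of an instantaneous 1D plume sits at x = vt; there the Gaussian factor is 1 and C_max = M/(n_e·A·√(4πDt)), where n_e·A is the pore area the mass is dissolved in.
√(4πDt) = √(4π × 0.029 × 380) = 11.77 m, so C_max = 0.26/(0.30 × 12 × 11.77) = 0.00614 kg/m³.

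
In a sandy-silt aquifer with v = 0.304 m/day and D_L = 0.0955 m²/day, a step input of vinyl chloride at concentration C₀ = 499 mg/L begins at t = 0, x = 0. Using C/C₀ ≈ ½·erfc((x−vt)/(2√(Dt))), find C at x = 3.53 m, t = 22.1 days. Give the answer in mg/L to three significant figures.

469 mg/L

For a continuous step input, C/C₀ ≈ ½·erfc((x−vt)/(2√(Dt))).
vt = 0.304 × 22.1 = 6.7184 m and 2√(Dt) = 2√(0.0955 × 22.1) = 2.906 m.
Argument (x−vt)/(2√(Dt)) = (3.53 − 6.7184)/2.906 = -1.097; ½·erfc(-1.097) = 0.9396.
C = 499 × 0.9396 = 469 mg/L.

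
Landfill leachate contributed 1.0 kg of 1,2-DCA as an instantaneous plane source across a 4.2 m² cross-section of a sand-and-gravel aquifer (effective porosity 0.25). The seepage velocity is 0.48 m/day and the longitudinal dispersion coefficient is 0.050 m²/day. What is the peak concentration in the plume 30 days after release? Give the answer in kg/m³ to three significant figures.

The peak of an instantaneous 1D plume sits at x = vt; there the Gaussian factor is 1 and C_max = M/(n_e·A·√(4πDt)), where n_e·A is the pore area the mass is dissolved in.
√(4πDt) = √(4π × 0.050 × 30) = 4.342 m, so C_max = 1.0/(0.25 × 4.2 × 4.342) = 0.219 kg/m³.

0.219 kg/m³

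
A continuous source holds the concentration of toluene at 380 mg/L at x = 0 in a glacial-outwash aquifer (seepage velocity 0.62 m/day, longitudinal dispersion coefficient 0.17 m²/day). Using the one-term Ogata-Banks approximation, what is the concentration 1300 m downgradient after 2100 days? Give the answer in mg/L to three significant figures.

201 mg/L

For a continuous step input, C/C₀ ≈ ½·erfc((x−vt)/(2√(Dt))).
vt = 0.62 × 2100 = 1302 m and 2√(Dt) = 2√(0.17 × 2100) = 37.79 m.
Argument (x−vt)/(2√(Dt)) = (1300 − 1302)/37.79 = -0.05292; ½·erfc(-0.05292) = 0.5298.
C = 380 × 0.5298 = 201 mg/L.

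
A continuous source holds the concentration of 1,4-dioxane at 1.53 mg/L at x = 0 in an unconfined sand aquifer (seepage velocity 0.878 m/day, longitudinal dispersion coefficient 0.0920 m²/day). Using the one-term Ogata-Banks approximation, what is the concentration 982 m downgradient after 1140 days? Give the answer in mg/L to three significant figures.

For a continuous step input, C/C₀ ≈ ½·erfc((x−vt)/(2√(Dt))).
vt = 0.878 × 1140 = 1000.92 m and 2√(Dt) = 2√(0.0920 × 1140) = 20.48 m.
Argument (x−vt)/(2√(Dt)) = (982 − 1000.92)/20.48 = -0.9238; ½·erfc(-0.9238) = 0.9043.
C = 1.53 × 0.9043 = 1.38 mg/L.

1.38 mg/L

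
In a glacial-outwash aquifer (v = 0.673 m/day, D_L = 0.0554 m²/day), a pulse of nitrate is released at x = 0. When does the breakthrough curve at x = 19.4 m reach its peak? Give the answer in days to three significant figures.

28.7 days

For the 1D instantaneous-source solution, setting ∂C/∂t = 0 at fixed x gives v²t² + 2Dt − x² = 0, so t = (√(D² + v²x²) − D)/v².
√(D² + v²x²) = √(0.0554² + 0.673² × 19.4²) = 13.06; v² = 0.452929.
t = (13.06 − 0.0554)/0.452929 = 28.7 days (vs. the pure-advection estimate x/v = 28.8 d).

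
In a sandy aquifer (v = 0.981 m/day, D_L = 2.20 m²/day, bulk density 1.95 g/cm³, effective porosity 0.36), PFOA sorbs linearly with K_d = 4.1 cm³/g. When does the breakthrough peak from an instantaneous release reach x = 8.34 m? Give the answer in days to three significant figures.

151 days

Retardation factor R = 1 + ρ_b·K_d/n = 1 + 1.95 × 4.1/0.36 = 23.21.
Sorption retards both mechanisms: v_R = v/R = 0.04227 m/day, D_R = D/R = 0.09479 m²/day.
Peak time from v_R²t² + 2D_R t − x² = 0: t = (√(D_R² + v_R²x²) − D_R)/v_R².
√(D_R² + v_R²x²) = √(0.09479² + 0.04227² × 8.34²) = 0.3651; v_R² = 0.001787.
t = (0.3651 − 0.09479)/0.001787 = 151 days.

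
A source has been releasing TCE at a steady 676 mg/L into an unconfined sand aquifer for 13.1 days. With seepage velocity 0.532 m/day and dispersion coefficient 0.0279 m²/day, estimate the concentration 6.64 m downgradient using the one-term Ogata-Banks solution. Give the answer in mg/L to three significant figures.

For a continuous step input, C/C₀ ≈ ½·erfc((x−vt)/(2√(Dt))).
vt = 0.532 × 13.1 = 6.9692 m and 2√(Dt) = 2√(0.0279 × 13.1) = 1.209 m.
Argument (x−vt)/(2√(Dt)) = (6.64 − 6.9692)/1.209 = -0.2723; ½·erfc(-0.2723) = 0.6499.
C = 676 × 0.6499 = 439 mg/L.

439 mg/L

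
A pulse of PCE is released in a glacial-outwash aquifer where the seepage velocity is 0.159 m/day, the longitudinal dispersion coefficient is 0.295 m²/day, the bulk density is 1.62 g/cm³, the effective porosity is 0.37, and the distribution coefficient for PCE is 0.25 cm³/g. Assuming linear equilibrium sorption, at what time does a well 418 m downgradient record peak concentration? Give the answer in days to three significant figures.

Retardation factor R = 1 + ρ_b·K_d/n = 1 + 1.62 × 0.25/0.37 = 2.095.
Sorption retards both mechanisms: v_R = v/R = 0.07589 m/day, D_R = D/R = 0.1408 m²/day.
Peak time from v_R²t² + 2D_R t − x² = 0: t = (√(D_R² + v_R²x²) − D_R)/v_R².
√(D_R² + v_R²x²) = √(0.1408² + 0.07589² × 418²) = 31.72; v_R² = 0.005759.
t = (31.72 − 0.1408)/0.005759 = 5480 days.

5480 days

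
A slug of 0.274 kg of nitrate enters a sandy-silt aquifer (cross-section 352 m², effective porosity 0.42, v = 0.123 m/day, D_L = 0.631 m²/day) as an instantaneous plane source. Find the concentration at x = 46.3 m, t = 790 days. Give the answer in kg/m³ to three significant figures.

For an instantaneous plane source, C(x,t) = M/(n_e·A·√(4πDt)) · exp(−(x−vt)²/(4Dt)), with n_e·A the pore (flow) area.
Plume center vt = 0.123 × 790 = 97.17 m, so the well at 46.3 m is 50.87 m upgradient of the peak.
√(4πDt) = 79.15 m, giving peak height M/(n_e·A·√(4πDt)) = 0.274/(0.42 × 352 × 79.15) = 2.342e-05 kg/m³.
(x−vt)²/(4Dt) = (-50.87)²/(4 × 0.631 × 790) = 1.298; exp(−1.298) = 0.2731.
C = 2.342e-05 × 0.2731 = 6.40e-06 kg/m³.

6.40e-06 kg/m³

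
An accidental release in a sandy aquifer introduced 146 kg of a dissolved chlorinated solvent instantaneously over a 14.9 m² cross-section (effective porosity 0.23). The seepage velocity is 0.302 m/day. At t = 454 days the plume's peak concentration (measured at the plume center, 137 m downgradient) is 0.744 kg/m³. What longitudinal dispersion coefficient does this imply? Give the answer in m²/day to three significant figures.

At the plume center C_max = M/(n_e·A·√(4πDt)), so D = M²/(4πt·(n_e·A·C_max)²).
n_e·A·C_max = 0.23 × 14.9 × 0.744 = 2.550 kg/m.
D = 146²/(4π × 454 × 2.550²) = 0.575 m²/day.

0.575 m²/day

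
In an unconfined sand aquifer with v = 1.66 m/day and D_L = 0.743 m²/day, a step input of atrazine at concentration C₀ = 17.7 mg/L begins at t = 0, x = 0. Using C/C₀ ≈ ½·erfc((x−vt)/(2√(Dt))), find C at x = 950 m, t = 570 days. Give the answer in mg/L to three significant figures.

For a continuous step input, C/C₀ ≈ ½·erfc((x−vt)/(2√(Dt))).
vt = 1.66 × 570 = 946.2 m and 2√(Dt) = 2√(0.743 × 570) = 41.16 m.
Argument (x−vt)/(2√(Dt)) = (950 − 946.2)/41.16 = 0.09232; ½·erfc(0.09232) = 0.4481.
C = 17.7 × 0.4481 = 7.93 mg/L.

7.93 mg/L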